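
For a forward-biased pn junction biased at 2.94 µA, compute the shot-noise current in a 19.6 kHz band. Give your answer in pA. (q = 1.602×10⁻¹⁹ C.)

I_n = √(2qI·B)
2qI·B = 2 × 1.602×10⁻¹⁹ × 2.94×10⁻⁶ × 1.96×10⁴ = 1.85×10⁻²⁰ A²
I_n = √(1.85×10⁻²⁰) = 1.36×10⁻¹⁰ A = 136 pA

136 pA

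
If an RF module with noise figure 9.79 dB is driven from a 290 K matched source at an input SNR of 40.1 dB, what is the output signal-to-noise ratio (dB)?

30.31 dB

By definition F = SNR_in/SNR_out, so in dB: SNR_out = SNR_in − NF
SNR_out = 40.1 − 9.79 = 30.31 dB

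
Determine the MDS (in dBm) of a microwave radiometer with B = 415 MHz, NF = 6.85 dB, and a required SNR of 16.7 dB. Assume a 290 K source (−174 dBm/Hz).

Sensitivity = −174 + 10 log₁₀(B) + NF + SNR_min
= −174 + 86.18 + 6.85 + 16.7
= −64.27 dBm → −64.3 dBm

−64.3 dBm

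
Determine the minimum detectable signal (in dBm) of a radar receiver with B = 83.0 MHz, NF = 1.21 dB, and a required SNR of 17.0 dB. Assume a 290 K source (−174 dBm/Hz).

Sensitivity = −174 + 10 log₁₀(B) + NF + SNR_min
= −174 + 79.19 + 1.21 + 17.0
= −76.60 dBm → −76.6 dBm

−76.6 dBm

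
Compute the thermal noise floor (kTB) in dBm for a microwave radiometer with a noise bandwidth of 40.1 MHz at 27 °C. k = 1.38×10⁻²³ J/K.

−97.8 dBm

T = 27 °C + 273.15 = 300.15 K
P_n = kTB = 1.38×10⁻²³ × 300.15 × 4.01×10⁷ = 1.66×10⁻¹³ W
In dBm: 10 log₁₀(1.66×10⁻¹³ / 10⁻³) = −97.8 dBm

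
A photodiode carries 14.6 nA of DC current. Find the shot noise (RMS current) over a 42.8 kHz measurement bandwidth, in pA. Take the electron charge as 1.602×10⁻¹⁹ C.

14.1 pA

I_n = √(2qI·B)
2qI·B = 2 × 1.602×10⁻¹⁹ × 1.46×10⁻⁸ × 4.28×10⁴ = 2.00×10⁻²² A²
I_n = √(2.00×10⁻²²) = 1.41×10⁻¹¹ A = 14.1 pA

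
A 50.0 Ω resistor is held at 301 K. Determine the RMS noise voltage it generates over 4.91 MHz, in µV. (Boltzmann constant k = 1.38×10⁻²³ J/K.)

V_n = √(4kTRB)
4kTRB = 4 × 1.38×10⁻²³ × 301 × 5.00×10¹ × 4.91×10⁶ = 4.08×10⁻¹² V²
V_n = √(4.08×10⁻¹²) = 2.02×10⁻⁶ V = 2.02 µV

2.02 µV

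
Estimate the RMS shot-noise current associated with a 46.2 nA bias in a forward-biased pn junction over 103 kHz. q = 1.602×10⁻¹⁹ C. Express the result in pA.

39.0 pA

I_n = √(2qI·B)
2qI·B = 2 × 1.602×10⁻¹⁹ × 4.62×10⁻⁸ × 1.03×10⁵ = 1.52×10⁻²¹ A²
I_n = √(1.52×10⁻²¹) = 3.90×10⁻¹¹ A = 39.0 pA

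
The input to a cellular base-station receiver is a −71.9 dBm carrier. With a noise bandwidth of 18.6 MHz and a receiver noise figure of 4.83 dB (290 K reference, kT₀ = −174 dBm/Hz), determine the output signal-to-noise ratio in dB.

24.6 dB

Noise floor: N = −174 + 10 log₁₀(B) + NF
10 log₁₀(1.86×10⁷) = 72.7 dB
N = −174 + 72.7 + 4.83 = −96.47 dBm
SNR = P_sig − N = −71.9 − (−96.47) = 24.57 dB → 24.6 dB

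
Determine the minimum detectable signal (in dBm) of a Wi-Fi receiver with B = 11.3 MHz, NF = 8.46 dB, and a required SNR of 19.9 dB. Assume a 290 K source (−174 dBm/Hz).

−75.1 dBm

Sensitivity = −174 + 10 log₁₀(B) + NF + SNR_min
= −174 + 70.53 + 8.46 + 19.9
= −75.11 dBm → −75.1 dBm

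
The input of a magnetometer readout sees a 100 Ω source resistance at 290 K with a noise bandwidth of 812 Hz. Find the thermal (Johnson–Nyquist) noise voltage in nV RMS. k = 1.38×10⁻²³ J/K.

V_n = √(4kTRB)
4kTRB = 4 × 1.38×10⁻²³ × 290 × 1.00×10² × 8.12×10² = 1.30×10⁻¹⁵ V²
V_n = √(1.30×10⁻¹⁵) = 3.61×10⁻⁸ V = 36.1 nV

36.1 nV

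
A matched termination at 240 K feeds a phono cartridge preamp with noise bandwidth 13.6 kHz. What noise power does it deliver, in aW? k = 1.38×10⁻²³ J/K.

P_n = kTB = 1.38×10⁻²³ × 240 × 1.36×10⁴ = 4.50×10⁻¹⁷ W = 45.0 aW

45.0 aW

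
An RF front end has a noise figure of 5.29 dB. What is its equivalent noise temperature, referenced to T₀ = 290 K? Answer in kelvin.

F = 10^(5.29/10) = 3.38065
T_e = (F − 1)·T₀ = (3.38065 − 1) × 290 = 690 K

690 K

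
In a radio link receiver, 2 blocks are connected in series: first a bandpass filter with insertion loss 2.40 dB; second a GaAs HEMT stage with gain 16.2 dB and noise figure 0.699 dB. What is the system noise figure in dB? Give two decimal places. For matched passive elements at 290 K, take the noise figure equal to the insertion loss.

3.10 dB

Convert to linear (a loss of L dB is a gain of −L dB): F_i = 10^(NF_i/10), G_i = 10^(G_i,dB/10)
  Stage 1: F_1 = 10^(2.40/10) = 1.738, G_1 = 10^(−2.40/10) = 0.5754
  Stage 2: F_2 = 10^(0.699/10) = 1.175, G_2 = 10^(16.2/10) = 41.69
Friis cascade:
  F = 1.738 + (1.175 − 1)/0.5754 = 2.041
NF = 10 log₁₀(2.041) = 3.10 dB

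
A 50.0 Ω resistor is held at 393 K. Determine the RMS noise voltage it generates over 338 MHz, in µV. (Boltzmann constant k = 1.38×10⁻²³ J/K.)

19.1 µV

V_n = √(4kTRB)
4kTRB = 4 × 1.38×10⁻²³ × 393 × 5.00×10¹ × 3.38×10⁸ = 3.67×10⁻¹⁰ V²
V_n = √(3.67×10⁻¹⁰) = 1.91×10⁻⁵ V = 19.1 µV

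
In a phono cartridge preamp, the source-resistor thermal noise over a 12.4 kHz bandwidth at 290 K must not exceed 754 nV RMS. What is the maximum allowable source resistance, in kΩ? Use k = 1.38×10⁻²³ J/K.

Johnson–Nyquist: V_n = √(4kTRB) ⇒ R = V_n² / (4kTB)
4kTB = 4 × 1.38×10⁻²³ × 290 × 1.24×10⁴ = 1.98×10⁻¹⁶
R = (7.54×10⁻⁷)² / 1.98×10⁻¹⁶ = 2.86×10³ Ω = 2.86 kΩ

2.86 kΩ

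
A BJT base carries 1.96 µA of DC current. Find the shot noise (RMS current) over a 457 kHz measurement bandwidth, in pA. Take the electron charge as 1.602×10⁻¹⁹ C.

536 pA

I_n = √(2qI·B)
2qI·B = 2 × 1.602×10⁻¹⁹ × 1.96×10⁻⁶ × 4.57×10⁵ = 2.87×10⁻¹⁹ A²
I_n = √(2.87×10⁻¹⁹) = 5.36×10⁻¹⁰ A = 536 pA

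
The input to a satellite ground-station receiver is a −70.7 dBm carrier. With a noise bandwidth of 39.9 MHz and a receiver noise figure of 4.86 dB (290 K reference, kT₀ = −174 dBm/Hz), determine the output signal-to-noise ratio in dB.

22.4 dB

Noise floor: N = −174 + 10 log₁₀(B) + NF
10 log₁₀(3.99×10⁷) = 76.01 dB
N = −174 + 76.01 + 4.86 = −93.13 dBm
SNR = P_sig − N = −70.7 − (−93.13) = 22.43 dB → 22.4 dB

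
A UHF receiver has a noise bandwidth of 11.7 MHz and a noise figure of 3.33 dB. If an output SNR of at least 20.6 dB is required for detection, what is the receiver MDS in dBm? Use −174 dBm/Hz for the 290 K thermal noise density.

−79.4 dBm

Sensitivity = −174 + 10 log₁₀(B) + NF + SNR_min
= −174 + 70.68 + 3.33 + 20.6
= −79.39 dBm → −79.4 dBm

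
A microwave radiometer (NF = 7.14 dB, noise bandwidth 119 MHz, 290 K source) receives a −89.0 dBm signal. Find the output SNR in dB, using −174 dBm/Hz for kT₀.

Noise floor: N = −174 + 10 log₁₀(B) + NF
10 log₁₀(1.19×10⁸) = 80.76 dB
N = −174 + 80.76 + 7.14 = −86.10 dBm
SNR = P_sig − N = −89.0 − (−86.10) = −2.90 dB → −2.9 dB

−2.9 dB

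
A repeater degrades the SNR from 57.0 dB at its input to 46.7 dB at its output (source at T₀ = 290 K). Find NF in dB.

NF (dB) = SNR_in(dB) − SNR_out(dB) when the source is at T₀
NF = 57.0 − 46.7 = 10.3 dB

10.3 dB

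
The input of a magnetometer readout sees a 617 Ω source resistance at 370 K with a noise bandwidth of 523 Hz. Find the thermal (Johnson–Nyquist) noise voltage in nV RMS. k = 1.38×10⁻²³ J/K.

V_n = √(4kTRB)
4kTRB = 4 × 1.38×10⁻²³ × 370 × 6.17×10² × 5.23×10² = 6.59×10⁻¹⁵ V²
V_n = √(6.59×10⁻¹⁵) = 8.12×10⁻⁸ V = 81.2 nV

81.2 nV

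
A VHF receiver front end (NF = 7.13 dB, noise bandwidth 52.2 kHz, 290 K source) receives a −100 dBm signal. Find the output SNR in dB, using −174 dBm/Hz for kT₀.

Noise floor: N = −174 + 10 log₁₀(B) + NF
10 log₁₀(5.22×10⁴) = 47.18 dB
N = −174 + 47.18 + 7.13 = −119.69 dBm
SNR = P_sig − N = −100 − (−119.69) = 19.69 dB → 19.7 dB

19.7 dB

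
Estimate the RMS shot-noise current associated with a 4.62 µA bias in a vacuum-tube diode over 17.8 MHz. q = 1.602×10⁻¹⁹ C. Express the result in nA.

5.13 nA

I_n = √(2qI·B)
2qI·B = 2 × 1.602×10⁻¹⁹ × 4.62×10⁻⁶ × 1.78×10⁷ = 2.63×10⁻¹⁷ A²
I_n = √(2.63×10⁻¹⁷) = 5.13×10⁻⁹ A = 5.13 nA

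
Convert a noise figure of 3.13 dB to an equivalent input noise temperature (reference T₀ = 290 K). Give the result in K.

306 K

F = 10^(3.13/10) = 2.05589
T_e = (F − 1)·T₀ = (2.05589 − 1) × 290 = 306 K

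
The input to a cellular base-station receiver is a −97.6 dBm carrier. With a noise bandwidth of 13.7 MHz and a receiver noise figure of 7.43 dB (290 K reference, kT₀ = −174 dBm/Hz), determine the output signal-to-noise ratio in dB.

−2.4 dB

Noise floor: N = −174 + 10 log₁₀(B) + NF
10 log₁₀(1.37×10⁷) = 71.37 dB
N = −174 + 71.37 + 7.43 = −95.20 dBm
SNR = P_sig − N = −97.6 − (−95.20) = −2.40 dB → −2.4 dB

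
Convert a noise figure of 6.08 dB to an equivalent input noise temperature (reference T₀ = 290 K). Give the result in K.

F = 10^(6.08/10) = 4.05509
T_e = (F − 1)·T₀ = (4.05509 − 1) × 290 = 886 K

886 K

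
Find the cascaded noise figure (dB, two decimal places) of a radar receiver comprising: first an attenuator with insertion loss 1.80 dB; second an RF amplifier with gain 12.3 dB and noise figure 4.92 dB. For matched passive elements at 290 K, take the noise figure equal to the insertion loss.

Convert to linear (a loss of L dB is a gain of −L dB): F_i = 10^(NF_i/10), G_i = 10^(G_i,dB/10)
  Stage 1: F_1 = 10^(1.80/10) = 1.514, G_1 = 10^(−1.80/10) = 0.6607
  Stage 2: F_2 = 10^(4.92/10) = 3.105, G_2 = 10^(12.3/10) = 16.98
Friis cascade:
  F = 1.514 + (3.105 − 1)/0.6607 = 4.699
NF = 10 log₁₀(4.699) = 6.72 dB

6.72 dB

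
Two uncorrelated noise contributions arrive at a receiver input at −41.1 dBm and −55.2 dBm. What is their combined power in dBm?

Convert to linear, add, convert back:
P₁ = 7.76×10⁻⁸ W, P₂ = 3.02×10⁻⁹ W
P_tot = 8.06×10⁻⁸ W → 10 log₁₀(P_tot / 10⁻³) = −40.9 dBm

−40.9 dBm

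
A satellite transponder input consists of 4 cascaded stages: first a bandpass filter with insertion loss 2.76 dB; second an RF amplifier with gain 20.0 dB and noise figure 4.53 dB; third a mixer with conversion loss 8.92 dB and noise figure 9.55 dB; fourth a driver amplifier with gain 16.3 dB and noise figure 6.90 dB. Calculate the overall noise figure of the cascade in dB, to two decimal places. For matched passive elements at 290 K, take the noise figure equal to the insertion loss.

7.84 dB

Convert to linear (a loss of L dB is a gain of −L dB): F_i = 10^(NF_i/10), G_i = 10^(G_i,dB/10)
  Stage 1: F_1 = 10^(2.76/10) = 1.888, G_1 = 10^(−2.76/10) = 0.5297
  Stage 2: F_2 = 10^(4.53/10) = 2.838, G_2 = 10^(20.0/10) = 100.0
  Stage 3: F_3 = 10^(9.55/10) = 9.016, G_3 = 10^(−8.92/10) = 0.1282
  Stage 4: F_4 = 10^(6.90/10) = 4.898, G_4 = 10^(16.3/10) = 42.66
Friis cascade:
  F = 1.888 + (2.838 − 1)/0.5297 + (9.016 − 1)/52.97 + (4.898 − 1)/6.792 = 6.083
NF = 10 log₁₀(6.083) = 7.84 dB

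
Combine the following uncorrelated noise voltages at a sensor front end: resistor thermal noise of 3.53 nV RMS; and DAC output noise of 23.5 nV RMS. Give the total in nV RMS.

Uncorrelated sources add in power (mean-square): V_tot = √(ΣV_i²)
V_tot = √[(3.53×10⁻⁹)² + (2.35×10⁻⁸)²] = 2.38×10⁻⁸ V = 23.8 nV

23.8 nV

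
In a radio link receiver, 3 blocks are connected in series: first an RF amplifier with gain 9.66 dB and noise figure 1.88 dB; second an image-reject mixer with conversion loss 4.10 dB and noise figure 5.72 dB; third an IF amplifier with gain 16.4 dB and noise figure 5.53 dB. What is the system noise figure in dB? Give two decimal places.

Convert to linear (a loss of L dB is a gain of −L dB): F_i = 10^(NF_i/10), G_i = 10^(G_i,dB/10)
  Stage 1: F_1 = 10^(1.88/10) = 1.542, G_1 = 10^(9.66/10) = 9.247
  Stage 2: F_2 = 10^(5.72/10) = 3.733, G_2 = 10^(−4.10/10) = 0.3890
  Stage 3: F_3 = 10^(5.53/10) = 3.573, G_3 = 10^(16.4/10) = 43.65
Friis cascade:
  F = 1.542 + (3.733 − 1)/9.247 + (3.573 − 1)/3.597 = 2.552
NF = 10 log₁₀(2.552) = 4.07 dB

4.07 dB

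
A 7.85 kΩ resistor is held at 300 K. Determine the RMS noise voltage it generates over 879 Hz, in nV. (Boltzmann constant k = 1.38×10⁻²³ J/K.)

V_n = √(4kTRB)
4kTRB = 4 × 1.38×10⁻²³ × 300 × 7.85×10³ × 8.79×10² = 1.14×10⁻¹³ V²
V_n = √(1.14×10⁻¹³) = 3.38×10⁻⁷ V = 338 nV

338 nV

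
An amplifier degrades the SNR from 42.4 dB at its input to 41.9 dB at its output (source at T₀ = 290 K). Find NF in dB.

NF (dB) = SNR_in(dB) − SNR_out(dB) when the source is at T₀
NF = 42.4 − 41.9 = 0.5 dB

0.5 dB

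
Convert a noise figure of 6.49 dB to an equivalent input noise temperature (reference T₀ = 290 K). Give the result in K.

1002 K

F = 10^(6.49/10) = 4.45656
T_e = (F − 1)·T₀ = (4.45656 − 1) × 290 = 1002 K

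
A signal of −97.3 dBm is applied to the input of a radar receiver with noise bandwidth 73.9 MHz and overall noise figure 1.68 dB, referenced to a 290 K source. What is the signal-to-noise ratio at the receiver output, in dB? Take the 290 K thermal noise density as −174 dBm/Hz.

Noise floor: N = −174 + 10 log₁₀(B) + NF
10 log₁₀(7.39×10⁷) = 78.69 dB
N = −174 + 78.69 + 1.68 = −93.63 dBm
SNR = P_sig − N = −97.3 − (−93.63) = −3.67 dB → −3.7 dB

−3.7 dB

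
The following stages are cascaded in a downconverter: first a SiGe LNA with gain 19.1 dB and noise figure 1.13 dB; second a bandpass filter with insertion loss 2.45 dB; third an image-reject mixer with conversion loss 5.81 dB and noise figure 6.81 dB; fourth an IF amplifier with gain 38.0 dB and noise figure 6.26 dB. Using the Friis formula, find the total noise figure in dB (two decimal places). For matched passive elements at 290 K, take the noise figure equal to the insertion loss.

2.19 dB

Convert to linear (a loss of L dB is a gain of −L dB): F_i = 10^(NF_i/10), G_i = 10^(G_i,dB/10)
  Stage 1: F_1 = 10^(1.13/10) = 1.297, G_1 = 10^(19.1/10) = 81.28
  Stage 2: F_2 = 10^(2.45/10) = 1.758, G_2 = 10^(−2.45/10) = 0.5689
  Stage 3: F_3 = 10^(6.81/10) = 4.797, G_3 = 10^(−5.81/10) = 0.2624
  Stage 4: F_4 = 10^(6.26/10) = 4.227, G_4 = 10^(38.0/10) = 6310
Friis cascade:
  F = 1.297 + (1.758 − 1)/81.28 + (4.797 − 1)/46.24 + (4.227 − 1)/12.13 = 1.655
NF = 10 log₁₀(1.655) = 2.19 dB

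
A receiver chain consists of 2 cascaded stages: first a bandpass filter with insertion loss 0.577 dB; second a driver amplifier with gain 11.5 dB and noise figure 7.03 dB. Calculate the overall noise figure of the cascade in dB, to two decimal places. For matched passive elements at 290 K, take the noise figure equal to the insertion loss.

7.61 dB

Convert to linear (a loss of L dB is a gain of −L dB): F_i = 10^(NF_i/10), G_i = 10^(G_i,dB/10)
  Stage 1: F_1 = 10^(0.577/10) = 1.142, G_1 = 10^(−0.577/10) = 0.8756
  Stage 2: F_2 = 10^(7.03/10) = 5.047, G_2 = 10^(11.5/10) = 14.13
Friis cascade:
  F = 1.142 + (5.047 − 1)/0.8756 = 5.764
NF = 10 log₁₀(5.764) = 7.61 dB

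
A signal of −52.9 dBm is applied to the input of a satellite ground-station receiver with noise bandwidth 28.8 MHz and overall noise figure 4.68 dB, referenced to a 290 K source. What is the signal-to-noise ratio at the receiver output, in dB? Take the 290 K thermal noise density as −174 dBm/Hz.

Noise floor: N = −174 + 10 log₁₀(B) + NF
10 log₁₀(2.88×10⁷) = 74.59 dB
N = −174 + 74.59 + 4.68 = −94.73 dBm
SNR = P_sig − N = −52.9 − (−94.73) = 41.83 dB → 41.8 dB

41.8 dB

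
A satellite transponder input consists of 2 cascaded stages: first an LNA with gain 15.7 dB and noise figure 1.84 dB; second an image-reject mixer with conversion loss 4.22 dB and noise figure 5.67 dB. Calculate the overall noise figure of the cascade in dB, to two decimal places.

Convert to linear (a loss of L dB is a gain of −L dB): F_i = 10^(NF_i/10), G_i = 10^(G_i,dB/10)
  Stage 1: F_1 = 10^(1.84/10) = 1.528, G_1 = 10^(15.7/10) = 37.15
  Stage 2: F_2 = 10^(5.67/10) = 3.690, G_2 = 10^(−4.22/10) = 0.3784
Friis cascade:
  F = 1.528 + (3.690 − 1)/37.15 = 1.600
NF = 10 log₁₀(1.600) = 2.04 dB

2.04 dB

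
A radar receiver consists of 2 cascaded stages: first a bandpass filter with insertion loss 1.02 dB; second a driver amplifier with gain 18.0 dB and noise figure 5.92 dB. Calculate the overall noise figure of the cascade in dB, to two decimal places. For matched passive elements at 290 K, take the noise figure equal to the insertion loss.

6.94 dB

Convert to linear (a loss of L dB is a gain of −L dB): F_i = 10^(NF_i/10), G_i = 10^(G_i,dB/10)
  Stage 1: F_1 = 10^(1.02/10) = 1.265, G_1 = 10^(−1.02/10) = 0.7907
  Stage 2: F_2 = 10^(5.92/10) = 3.908, G_2 = 10^(18.0/10) = 63.10
Friis cascade:
  F = 1.265 + (3.908 − 1)/0.7907 = 4.943
NF = 10 log₁₀(4.943) = 6.94 dB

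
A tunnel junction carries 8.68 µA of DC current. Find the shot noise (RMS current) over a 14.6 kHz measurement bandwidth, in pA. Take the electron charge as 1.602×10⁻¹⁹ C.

I_n = √(2qI·B)
2qI·B = 2 × 1.602×10⁻¹⁹ × 8.68×10⁻⁶ × 1.46×10⁴ = 4.06×10⁻²⁰ A²
I_n = √(4.06×10⁻²⁰) = 2.02×10⁻¹⁰ A = 202 pA

202 pA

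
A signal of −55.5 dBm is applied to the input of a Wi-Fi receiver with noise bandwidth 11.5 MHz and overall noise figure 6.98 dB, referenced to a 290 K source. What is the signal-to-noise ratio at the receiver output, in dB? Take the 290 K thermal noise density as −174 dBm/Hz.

40.9 dB

Noise floor: N = −174 + 10 log₁₀(B) + NF
10 log₁₀(1.15×10⁷) = 70.61 dB
N = −174 + 70.61 + 6.98 = −96.41 dBm
SNR = P_sig − N = −55.5 − (−96.41) = 40.91 dB → 40.9 dB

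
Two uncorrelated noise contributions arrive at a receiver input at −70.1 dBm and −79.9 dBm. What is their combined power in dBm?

Convert to linear, add, convert back:
P₁ = 9.77×10⁻¹¹ W, P₂ = 1.02×10⁻¹¹ W
P_tot = 1.08×10⁻¹⁰ W → 10 log₁₀(P_tot / 10⁻³) = −69.7 dBm

−69.7 dBm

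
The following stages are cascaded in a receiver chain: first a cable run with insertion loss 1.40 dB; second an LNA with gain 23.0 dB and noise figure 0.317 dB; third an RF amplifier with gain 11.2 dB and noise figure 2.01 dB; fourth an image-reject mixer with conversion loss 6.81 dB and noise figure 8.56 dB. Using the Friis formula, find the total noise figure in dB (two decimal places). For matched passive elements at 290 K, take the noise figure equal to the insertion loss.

Convert to linear (a loss of L dB is a gain of −L dB): F_i = 10^(NF_i/10), G_i = 10^(G_i,dB/10)
  Stage 1: F_1 = 10^(1.40/10) = 1.380, G_1 = 10^(−1.40/10) = 0.7244
  Stage 2: F_2 = 10^(0.317/10) = 1.076, G_2 = 10^(23.0/10) = 199.5
  Stage 3: F_3 = 10^(2.01/10) = 1.589, G_3 = 10^(11.2/10) = 13.18
  Stage 4: F_4 = 10^(8.56/10) = 7.178, G_4 = 10^(−6.81/10) = 0.2084
Friis cascade:
  F = 1.380 + (1.076 − 1)/0.7244 + (1.589 − 1)/144.5 + (7.178 − 1)/1905 = 1.492
NF = 10 log₁₀(1.492) = 1.74 dB

1.74 dB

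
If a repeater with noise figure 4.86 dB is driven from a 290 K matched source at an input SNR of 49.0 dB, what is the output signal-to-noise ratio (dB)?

By definition F = SNR_in/SNR_out, so in dB: SNR_out = SNR_in − NF
SNR_out = 49.0 − 4.86 = 44.14 dB

44.14 dB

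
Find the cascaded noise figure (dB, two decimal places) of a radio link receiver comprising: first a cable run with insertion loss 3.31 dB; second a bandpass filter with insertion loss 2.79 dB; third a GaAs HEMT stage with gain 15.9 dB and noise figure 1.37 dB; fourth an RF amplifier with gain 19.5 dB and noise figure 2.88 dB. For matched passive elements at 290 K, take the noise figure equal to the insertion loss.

7.55 dB

Convert to linear (a loss of L dB is a gain of −L dB): F_i = 10^(NF_i/10), G_i = 10^(G_i,dB/10)
  Stage 1: F_1 = 10^(3.31/10) = 2.143, G_1 = 10^(−3.31/10) = 0.4667
  Stage 2: F_2 = 10^(2.79/10) = 1.901, G_2 = 10^(−2.79/10) = 0.5260
  Stage 3: F_3 = 10^(1.37/10) = 1.371, G_3 = 10^(15.9/10) = 38.90
  Stage 4: F_4 = 10^(2.88/10) = 1.941, G_4 = 10^(19.5/10) = 89.13
Friis cascade:
  F = 2.143 + (1.901 − 1)/0.4667 + (1.371 − 1)/0.2455 + (1.941 − 1)/9.550 = 5.683
NF = 10 log₁₀(5.683) = 7.55 dB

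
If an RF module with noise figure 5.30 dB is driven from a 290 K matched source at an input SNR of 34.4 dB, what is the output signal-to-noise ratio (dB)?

By definition F = SNR_in/SNR_out, so in dB: SNR_out = SNR_in − NF
SNR_out = 34.4 − 5.30 = 29.10 dB

29.10 dB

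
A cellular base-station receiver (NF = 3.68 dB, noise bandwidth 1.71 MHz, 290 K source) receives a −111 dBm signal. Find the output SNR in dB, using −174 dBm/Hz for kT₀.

Noise floor: N = −174 + 10 log₁₀(B) + NF
10 log₁₀(1.71×10⁶) = 62.33 dB
N = −174 + 62.33 + 3.68 = −107.99 dBm
SNR = P_sig − N = −111 − (−107.99) = −3.01 dB → −3.0 dB

−3.0 dB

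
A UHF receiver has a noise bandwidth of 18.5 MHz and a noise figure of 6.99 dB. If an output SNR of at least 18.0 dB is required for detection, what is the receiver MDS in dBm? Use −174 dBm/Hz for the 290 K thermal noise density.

Sensitivity = −174 + 10 log₁₀(B) + NF + SNR_min
= −174 + 72.67 + 6.99 + 18.0
= −76.34 dBm → −76.3 dBm

−76.3 dBm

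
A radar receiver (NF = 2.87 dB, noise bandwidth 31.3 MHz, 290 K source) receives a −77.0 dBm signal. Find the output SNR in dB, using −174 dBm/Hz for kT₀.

19.2 dB

Noise floor: N = −174 + 10 log₁₀(B) + NF
10 log₁₀(3.13×10⁷) = 74.96 dB
N = −174 + 74.96 + 2.87 = −96.17 dBm
SNR = P_sig − N = −77.0 − (−96.17) = 19.17 dB → 19.2 dB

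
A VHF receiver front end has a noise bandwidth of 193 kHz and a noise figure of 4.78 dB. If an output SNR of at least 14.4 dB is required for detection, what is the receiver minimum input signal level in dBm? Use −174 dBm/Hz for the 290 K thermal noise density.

−102.0 dBm

Sensitivity = −174 + 10 log₁₀(B) + NF + SNR_min
= −174 + 52.86 + 4.78 + 14.4
= −101.96 dBm → −102.0 dBm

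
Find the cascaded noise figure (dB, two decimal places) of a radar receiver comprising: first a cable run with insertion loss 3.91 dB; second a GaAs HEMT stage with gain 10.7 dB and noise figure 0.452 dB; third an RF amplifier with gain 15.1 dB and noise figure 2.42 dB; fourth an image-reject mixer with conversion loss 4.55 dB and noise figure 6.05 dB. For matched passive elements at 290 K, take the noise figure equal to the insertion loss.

Convert to linear (a loss of L dB is a gain of −L dB): F_i = 10^(NF_i/10), G_i = 10^(G_i,dB/10)
  Stage 1: F_1 = 10^(3.91/10) = 2.460, G_1 = 10^(−3.91/10) = 0.4064
  Stage 2: F_2 = 10^(0.452/10) = 1.110, G_2 = 10^(10.7/10) = 11.75
  Stage 3: F_3 = 10^(2.42/10) = 1.746, G_3 = 10^(15.1/10) = 32.36
  Stage 4: F_4 = 10^(6.05/10) = 4.027, G_4 = 10^(−4.55/10) = 0.3508
Friis cascade:
  F = 2.460 + (1.110 − 1)/0.4064 + (1.746 − 1)/4.775 + (4.027 − 1)/154.5 = 2.906
NF = 10 log₁₀(2.906) = 4.63 dB

4.63 dB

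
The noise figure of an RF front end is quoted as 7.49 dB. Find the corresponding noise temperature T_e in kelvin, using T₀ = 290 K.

F = 10^(7.49/10) = 5.61048
T_e = (F − 1)·T₀ = (5.61048 − 1) × 290 = 1337 K

1337 K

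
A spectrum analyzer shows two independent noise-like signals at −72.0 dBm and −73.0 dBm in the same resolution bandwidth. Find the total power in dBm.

Convert to linear, add, convert back:
P₁ = 6.31×10⁻¹¹ W, P₂ = 5.01×10⁻¹¹ W
P_tot = 1.13×10⁻¹⁰ W → 10 log₁₀(P_tot / 10⁻³) = −69.5 dBm

−69.5 dBm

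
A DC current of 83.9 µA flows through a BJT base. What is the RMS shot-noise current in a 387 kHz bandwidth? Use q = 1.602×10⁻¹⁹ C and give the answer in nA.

3.23 nA

I_n = √(2qI·B)
2qI·B = 2 × 1.602×10⁻¹⁹ × 8.39×10⁻⁵ × 3.87×10⁵ = 1.04×10⁻¹⁷ A²
I_n = √(1.04×10⁻¹⁷) = 3.23×10⁻⁹ A = 3.23 nA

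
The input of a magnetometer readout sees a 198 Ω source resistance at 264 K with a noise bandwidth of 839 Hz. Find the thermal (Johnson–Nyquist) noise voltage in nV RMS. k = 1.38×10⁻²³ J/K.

49.2 nV

V_n = √(4kTRB)
4kTRB = 4 × 1.38×10⁻²³ × 264 × 1.98×10² × 8.39×10² = 2.42×10⁻¹⁵ V²
V_n = √(2.42×10⁻¹⁵) = 4.92×10⁻⁸ V = 49.2 nV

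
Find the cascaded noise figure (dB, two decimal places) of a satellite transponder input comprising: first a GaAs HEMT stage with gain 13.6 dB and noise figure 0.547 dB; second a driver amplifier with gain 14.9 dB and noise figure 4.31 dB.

0.82 dB

Convert to linear (a loss of L dB is a gain of −L dB): F_i = 10^(NF_i/10), G_i = 10^(G_i,dB/10)
  Stage 1: F_1 = 10^(0.547/10) = 1.134, G_1 = 10^(13.6/10) = 22.91
  Stage 2: F_2 = 10^(4.31/10) = 2.698, G_2 = 10^(14.9/10) = 30.90
Friis cascade:
  F = 1.134 + (2.698 − 1)/22.91 = 1.208
NF = 10 log₁₀(1.208) = 0.82 dB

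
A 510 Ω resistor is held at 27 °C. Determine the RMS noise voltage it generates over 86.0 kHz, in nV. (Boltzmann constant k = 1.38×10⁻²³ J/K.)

T = 27 °C + 273.15 = 300.15 K
V_n = √(4kTRB)
4kTRB = 4 × 1.38×10⁻²³ × 300.15 × 5.10×10² × 8.60×10⁴ = 7.27×10⁻¹³ V²
V_n = √(7.27×10⁻¹³) = 8.52×10⁻⁷ V = 852 nV

852 nV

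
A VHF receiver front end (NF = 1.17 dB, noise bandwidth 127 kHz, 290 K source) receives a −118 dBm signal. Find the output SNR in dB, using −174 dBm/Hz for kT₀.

Noise floor: N = −174 + 10 log₁₀(B) + NF
10 log₁₀(1.27×10⁵) = 51.04 dB
N = −174 + 51.04 + 1.17 = −121.79 dBm
SNR = P_sig − N = −118 − (−121.79) = 3.79 dB → 3.8 dB

3.8 dB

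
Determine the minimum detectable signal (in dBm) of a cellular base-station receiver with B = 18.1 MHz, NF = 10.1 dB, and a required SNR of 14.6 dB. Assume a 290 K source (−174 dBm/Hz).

Sensitivity = −174 + 10 log₁₀(B) + NF + SNR_min
= −174 + 72.58 + 10.1 + 14.6
= −76.72 dBm → −76.7 dBm

−76.7 dBm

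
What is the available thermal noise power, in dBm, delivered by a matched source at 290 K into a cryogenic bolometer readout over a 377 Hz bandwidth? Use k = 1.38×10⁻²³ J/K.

−148.2 dBm

P_n = kTB = 1.38×10⁻²³ × 290 × 3.77×10² = 1.51×10⁻¹⁸ W
In dBm: 10 log₁₀(1.51×10⁻¹⁸ / 10⁻³) = −148.2 dBm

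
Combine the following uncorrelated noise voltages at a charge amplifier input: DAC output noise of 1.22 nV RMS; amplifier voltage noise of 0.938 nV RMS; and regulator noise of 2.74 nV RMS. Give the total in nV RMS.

Uncorrelated sources add in power (mean-square): V_tot = √(ΣV_i²)
V_tot = √[(1.22×10⁻⁹)² + (9.38×10⁻¹⁰)² + (2.74×10⁻⁹)²] = 3.14×10⁻⁹ V = 3.14 nV

3.14 nV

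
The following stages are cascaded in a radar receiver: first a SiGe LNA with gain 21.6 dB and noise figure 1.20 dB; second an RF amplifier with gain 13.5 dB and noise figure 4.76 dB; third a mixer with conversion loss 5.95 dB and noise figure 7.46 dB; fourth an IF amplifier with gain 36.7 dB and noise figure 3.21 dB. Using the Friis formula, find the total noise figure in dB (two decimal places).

Convert to linear (a loss of L dB is a gain of −L dB): F_i = 10^(NF_i/10), G_i = 10^(G_i,dB/10)
  Stage 1: F_1 = 10^(1.20/10) = 1.318, G_1 = 10^(21.6/10) = 144.5
  Stage 2: F_2 = 10^(4.76/10) = 2.992, G_2 = 10^(13.5/10) = 22.39
  Stage 3: F_3 = 10^(7.46/10) = 5.572, G_3 = 10^(−5.95/10) = 0.2541
  Stage 4: F_4 = 10^(3.21/10) = 2.094, G_4 = 10^(36.7/10) = 4677
Friis cascade:
  F = 1.318 + (2.992 − 1)/144.5 + (5.572 − 1)/3236 + (2.094 − 1)/822.2 = 1.335
NF = 10 log₁₀(1.335) = 1.25 dB

1.25 dB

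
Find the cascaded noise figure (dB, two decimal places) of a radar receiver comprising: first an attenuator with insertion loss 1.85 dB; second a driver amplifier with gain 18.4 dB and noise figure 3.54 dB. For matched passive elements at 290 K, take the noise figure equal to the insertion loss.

5.39 dB

Convert to linear (a loss of L dB is a gain of −L dB): F_i = 10^(NF_i/10), G_i = 10^(G_i,dB/10)
  Stage 1: F_1 = 10^(1.85/10) = 1.531, G_1 = 10^(−1.85/10) = 0.6531
  Stage 2: F_2 = 10^(3.54/10) = 2.259, G_2 = 10^(18.4/10) = 69.18
Friis cascade:
  F = 1.531 + (2.259 − 1)/0.6531 = 3.459
NF = 10 log₁₀(3.459) = 5.39 dB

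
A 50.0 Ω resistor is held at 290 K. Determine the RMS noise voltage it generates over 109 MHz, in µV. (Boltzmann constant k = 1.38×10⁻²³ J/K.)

9.34 µV

V_n = √(4kTRB)
4kTRB = 4 × 1.38×10⁻²³ × 290 × 5.00×10¹ × 1.09×10⁸ = 8.72×10⁻¹¹ V²
V_n = √(8.72×10⁻¹¹) = 9.34×10⁻⁶ V = 9.34 µV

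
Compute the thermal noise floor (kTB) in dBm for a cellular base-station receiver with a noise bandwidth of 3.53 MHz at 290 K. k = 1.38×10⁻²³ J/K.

P_n = kTB = 1.38×10⁻²³ × 290 × 3.53×10⁶ = 1.41×10⁻¹⁴ W
In dBm: 10 log₁₀(1.41×10⁻¹⁴ / 10⁻³) = −108.5 dBm

−108.5 dBm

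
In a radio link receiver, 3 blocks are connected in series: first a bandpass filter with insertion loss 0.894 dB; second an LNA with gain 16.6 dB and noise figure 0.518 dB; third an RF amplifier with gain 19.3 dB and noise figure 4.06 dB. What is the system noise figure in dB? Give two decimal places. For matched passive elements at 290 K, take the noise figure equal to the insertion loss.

1.54 dB

Convert to linear (a loss of L dB is a gain of −L dB): F_i = 10^(NF_i/10), G_i = 10^(G_i,dB/10)
  Stage 1: F_1 = 10^(0.894/10) = 1.229, G_1 = 10^(−0.894/10) = 0.8140
  Stage 2: F_2 = 10^(0.518/10) = 1.127, G_2 = 10^(16.6/10) = 45.71
  Stage 3: F_3 = 10^(4.06/10) = 2.547, G_3 = 10^(19.3/10) = 85.11
Friis cascade:
  F = 1.229 + (1.127 − 1)/0.8140 + (2.547 − 1)/37.20 = 1.426
NF = 10 log₁₀(1.426) = 1.54 dB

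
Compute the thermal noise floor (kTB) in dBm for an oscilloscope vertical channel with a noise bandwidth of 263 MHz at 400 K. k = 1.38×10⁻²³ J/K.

P_n = kTB = 1.38×10⁻²³ × 400 × 2.63×10⁸ = 1.45×10⁻¹² W
In dBm: 10 log₁₀(1.45×10⁻¹² / 10⁻³) = −88.4 dBm

−88.4 dBm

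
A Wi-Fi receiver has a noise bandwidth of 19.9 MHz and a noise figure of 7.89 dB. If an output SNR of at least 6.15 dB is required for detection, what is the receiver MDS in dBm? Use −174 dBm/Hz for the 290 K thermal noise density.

Sensitivity = −174 + 10 log₁₀(B) + NF + SNR_min
= −174 + 72.99 + 7.89 + 6.15
= −86.97 dBm → −87.0 dBm

−87.0 dBm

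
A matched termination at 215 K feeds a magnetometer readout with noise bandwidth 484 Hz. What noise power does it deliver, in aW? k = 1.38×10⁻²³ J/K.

1.44 aW

P_n = kTB = 1.38×10⁻²³ × 215 × 4.84×10² = 1.44×10⁻¹⁸ W = 1.44 aW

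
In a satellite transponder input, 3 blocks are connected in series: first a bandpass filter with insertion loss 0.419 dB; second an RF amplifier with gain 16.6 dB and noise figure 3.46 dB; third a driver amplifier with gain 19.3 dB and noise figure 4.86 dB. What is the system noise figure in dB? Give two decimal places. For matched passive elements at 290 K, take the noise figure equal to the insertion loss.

3.97 dB

Convert to linear (a loss of L dB is a gain of −L dB): F_i = 10^(NF_i/10), G_i = 10^(G_i,dB/10)
  Stage 1: F_1 = 10^(0.419/10) = 1.101, G_1 = 10^(−0.419/10) = 0.9080
  Stage 2: F_2 = 10^(3.46/10) = 2.218, G_2 = 10^(16.6/10) = 45.71
  Stage 3: F_3 = 10^(4.86/10) = 3.062, G_3 = 10^(19.3/10) = 85.11
Friis cascade:
  F = 1.101 + (2.218 − 1)/0.9080 + (3.062 − 1)/41.50 = 2.493
NF = 10 log₁₀(2.493) = 3.97 dB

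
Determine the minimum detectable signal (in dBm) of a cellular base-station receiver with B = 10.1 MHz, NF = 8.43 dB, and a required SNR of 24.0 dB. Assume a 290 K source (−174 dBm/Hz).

−71.5 dBm

Sensitivity = −174 + 10 log₁₀(B) + NF + SNR_min
= −174 + 70.04 + 8.43 + 24.0
= −71.53 dBm → −71.5 dBm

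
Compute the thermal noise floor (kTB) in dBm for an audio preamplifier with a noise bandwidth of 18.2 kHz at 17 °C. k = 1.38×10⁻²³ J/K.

−131.4 dBm

T = 17 °C + 273.15 = 290.15 K
P_n = kTB = 1.38×10⁻²³ × 290.15 × 1.82×10⁴ = 7.29×10⁻¹⁷ W
In dBm: 10 log₁₀(7.29×10⁻¹⁷ / 10⁻³) = −131.4 dBm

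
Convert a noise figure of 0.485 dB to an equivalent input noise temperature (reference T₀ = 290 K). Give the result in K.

F = 10^(0.485/10) = 1.11815
T_e = (F − 1)·T₀ = (1.11815 − 1) × 290 = 34.3 K

34.3 K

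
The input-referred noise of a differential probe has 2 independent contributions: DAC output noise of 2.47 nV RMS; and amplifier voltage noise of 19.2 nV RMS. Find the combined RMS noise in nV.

19.4 nV

Uncorrelated sources add in power (mean-square): V_tot = √(ΣV_i²)
V_tot = √[(2.47×10⁻⁹)² + (1.92×10⁻⁸)²] = 1.94×10⁻⁸ V = 19.4 nV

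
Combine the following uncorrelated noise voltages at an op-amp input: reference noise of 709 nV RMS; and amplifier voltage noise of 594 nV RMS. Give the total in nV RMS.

Uncorrelated sources add in power (mean-square): V_tot = √(ΣV_i²)
V_tot = √[(7.09×10⁻⁷)² + (5.94×10⁻⁷)²] = 9.25×10⁻⁷ V = 925 nV

925 nV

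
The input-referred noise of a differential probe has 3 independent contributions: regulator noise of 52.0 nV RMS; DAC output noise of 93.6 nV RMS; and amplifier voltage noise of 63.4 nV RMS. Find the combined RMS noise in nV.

Uncorrelated sources add in power (mean-square): V_tot = √(ΣV_i²)
V_tot = √[(5.20×10⁻⁸)² + (9.36×10⁻⁸)² + (6.34×10⁻⁸)²] = 1.24×10⁻⁷ V = 124 nV

124 nV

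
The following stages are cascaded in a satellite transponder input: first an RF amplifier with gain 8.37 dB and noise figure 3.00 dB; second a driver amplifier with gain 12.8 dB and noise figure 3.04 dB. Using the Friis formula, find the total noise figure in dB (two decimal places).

3.31 dB

Convert to linear (a loss of L dB is a gain of −L dB): F_i = 10^(NF_i/10), G_i = 10^(G_i,dB/10)
  Stage 1: F_1 = 10^(3.00/10) = 1.995, G_1 = 10^(8.37/10) = 6.871
  Stage 2: F_2 = 10^(3.04/10) = 2.014, G_2 = 10^(12.8/10) = 19.05
Friis cascade:
  F = 1.995 + (2.014 − 1)/6.871 = 2.143
NF = 10 log₁₀(2.143) = 3.31 dB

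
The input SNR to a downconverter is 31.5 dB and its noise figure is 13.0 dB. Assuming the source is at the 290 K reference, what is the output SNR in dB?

By definition F = SNR_in/SNR_out, so in dB: SNR_out = SNR_in − NF
SNR_out = 31.5 − 13.0 = 18.5 dB

18.5 dB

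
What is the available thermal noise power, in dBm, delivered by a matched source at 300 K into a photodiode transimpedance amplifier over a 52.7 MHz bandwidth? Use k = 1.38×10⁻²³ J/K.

P_n = kTB = 1.38×10⁻²³ × 300 × 5.27×10⁷ = 2.18×10⁻¹³ W
In dBm: 10 log₁₀(2.18×10⁻¹³ / 10⁻³) = −96.6 dBm

−96.6 dBm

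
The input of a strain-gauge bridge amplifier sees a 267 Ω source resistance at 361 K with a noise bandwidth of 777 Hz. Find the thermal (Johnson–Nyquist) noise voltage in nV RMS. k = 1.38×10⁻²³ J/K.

64.3 nV

V_n = √(4kTRB)
4kTRB = 4 × 1.38×10⁻²³ × 361 × 2.67×10² × 7.77×10² = 4.13×10⁻¹⁵ V²
V_n = √(4.13×10⁻¹⁵) = 6.43×10⁻⁸ V = 64.3 nV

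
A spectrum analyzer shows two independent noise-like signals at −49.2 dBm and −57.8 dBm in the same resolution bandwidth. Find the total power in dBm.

Convert to linear, add, convert back:
P₁ = 1.20×10⁻⁸ W, P₂ = 1.66×10⁻⁹ W
P_tot = 1.37×10⁻⁸ W → 10 log₁₀(P_tot / 10⁻³) = −48.6 dBm

−48.6 dBm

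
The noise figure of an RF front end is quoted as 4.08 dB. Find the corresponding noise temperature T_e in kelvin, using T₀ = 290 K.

452 K

F = 10^(4.08/10) = 2.55859
T_e = (F − 1)·T₀ = (2.55859 − 1) × 290 = 452 K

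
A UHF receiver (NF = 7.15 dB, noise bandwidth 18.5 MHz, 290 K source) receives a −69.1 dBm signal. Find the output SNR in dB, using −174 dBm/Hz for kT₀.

25.1 dB

Noise floor: N = −174 + 10 log₁₀(B) + NF
10 log₁₀(1.85×10⁷) = 72.67 dB
N = −174 + 72.67 + 7.15 = −94.18 dBm
SNR = P_sig − N = −69.1 − (−94.18) = 25.08 dB → 25.1 dB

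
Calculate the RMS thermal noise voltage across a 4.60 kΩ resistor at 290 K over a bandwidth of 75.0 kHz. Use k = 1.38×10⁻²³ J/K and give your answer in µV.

2.35 µV

V_n = √(4kTRB)
4kTRB = 4 × 1.38×10⁻²³ × 290 × 4.60×10³ × 7.50×10⁴ = 5.52×10⁻¹² V²
V_n = √(5.52×10⁻¹²) = 2.35×10⁻⁶ V = 2.35 µV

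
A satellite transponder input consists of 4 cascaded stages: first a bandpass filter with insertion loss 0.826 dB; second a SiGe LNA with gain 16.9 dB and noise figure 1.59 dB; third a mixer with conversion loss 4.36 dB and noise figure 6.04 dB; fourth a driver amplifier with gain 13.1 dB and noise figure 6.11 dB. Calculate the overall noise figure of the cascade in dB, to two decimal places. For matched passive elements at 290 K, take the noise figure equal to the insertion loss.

Convert to linear (a loss of L dB is a gain of −L dB): F_i = 10^(NF_i/10), G_i = 10^(G_i,dB/10)
  Stage 1: F_1 = 10^(0.826/10) = 1.209, G_1 = 10^(−0.826/10) = 0.8268
  Stage 2: F_2 = 10^(1.59/10) = 1.442, G_2 = 10^(16.9/10) = 48.98
  Stage 3: F_3 = 10^(6.04/10) = 4.018, G_3 = 10^(−4.36/10) = 0.3664
  Stage 4: F_4 = 10^(6.11/10) = 4.083, G_4 = 10^(13.1/10) = 20.42
Friis cascade:
  F = 1.209 + (1.442 − 1)/0.8268 + (4.018 − 1)/40.49 + (4.083 − 1)/14.84 = 2.027
NF = 10 log₁₀(2.027) = 3.07 dB

3.07 dB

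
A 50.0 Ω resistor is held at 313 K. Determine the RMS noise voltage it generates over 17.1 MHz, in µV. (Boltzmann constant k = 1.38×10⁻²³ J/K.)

V_n = √(4kTRB)
4kTRB = 4 × 1.38×10⁻²³ × 313 × 5.00×10¹ × 1.71×10⁷ = 1.48×10⁻¹¹ V²
V_n = √(1.48×10⁻¹¹) = 3.84×10⁻⁶ V = 3.84 µV

3.84 µV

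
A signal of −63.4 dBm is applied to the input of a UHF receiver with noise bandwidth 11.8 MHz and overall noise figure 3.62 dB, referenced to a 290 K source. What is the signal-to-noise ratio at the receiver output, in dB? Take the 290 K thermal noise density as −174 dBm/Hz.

Noise floor: N = −174 + 10 log₁₀(B) + NF
10 log₁₀(1.18×10⁷) = 70.72 dB
N = −174 + 70.72 + 3.62 = −99.66 dBm
SNR = P_sig − N = −63.4 − (−99.66) = 36.26 dB → 36.3 dB

36.3 dB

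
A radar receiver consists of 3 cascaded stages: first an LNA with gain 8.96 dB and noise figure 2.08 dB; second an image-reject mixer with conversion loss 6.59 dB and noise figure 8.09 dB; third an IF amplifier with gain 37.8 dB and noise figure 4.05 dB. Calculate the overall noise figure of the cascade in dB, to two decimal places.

Convert to linear (a loss of L dB is a gain of −L dB): F_i = 10^(NF_i/10), G_i = 10^(G_i,dB/10)
  Stage 1: F_1 = 10^(2.08/10) = 1.614, G_1 = 10^(8.96/10) = 7.870
  Stage 2: F_2 = 10^(8.09/10) = 6.442, G_2 = 10^(−6.59/10) = 0.2193
  Stage 3: F_3 = 10^(4.05/10) = 2.541, G_3 = 10^(37.8/10) = 6026
Friis cascade:
  F = 1.614 + (6.442 − 1)/7.870 + (2.541 − 1)/1.726 = 3.199
NF = 10 log₁₀(3.199) = 5.05 dB

5.05 dB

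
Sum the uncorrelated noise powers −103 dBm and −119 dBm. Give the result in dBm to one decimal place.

Convert to linear, add, convert back:
P₁ = 5.01×10⁻¹⁴ W, P₂ = 1.26×10⁻¹⁵ W
P_tot = 5.14×10⁻¹⁴ W → 10 log₁₀(P_tot / 10⁻³) = −102.9 dBm

−102.9 dBm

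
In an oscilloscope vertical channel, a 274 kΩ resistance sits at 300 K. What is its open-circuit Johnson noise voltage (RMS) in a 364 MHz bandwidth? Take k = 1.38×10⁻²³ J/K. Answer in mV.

1.29 mV

V_n = √(4kTRB)
4kTRB = 4 × 1.38×10⁻²³ × 300 × 2.74×10⁵ × 3.64×10⁸ = 1.65×10⁻⁶ V²
V_n = √(1.65×10⁻⁶) = 1.29×10⁻³ V = 1.29 mV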